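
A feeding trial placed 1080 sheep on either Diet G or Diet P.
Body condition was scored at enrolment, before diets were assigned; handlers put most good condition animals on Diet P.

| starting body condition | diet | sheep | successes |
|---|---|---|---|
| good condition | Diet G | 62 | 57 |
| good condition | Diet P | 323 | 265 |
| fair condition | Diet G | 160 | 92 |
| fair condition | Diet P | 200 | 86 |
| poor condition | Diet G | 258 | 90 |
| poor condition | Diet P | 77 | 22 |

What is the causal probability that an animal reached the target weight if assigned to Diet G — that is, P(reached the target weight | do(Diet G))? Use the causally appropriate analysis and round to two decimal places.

Within every starting body condition level Diet G has the higher rate, yet pooled Diet P does — Simpson's reversal.
Starting body condition satisfies the back-door criterion: it is not a descendant of the diet, and it blocks the spurious path from diet to outcome. Adjusting for it (i.e., using the within-starting body condition rates) gives the causal effect.
Standardising Diet G to the population starting body condition mix: 0.356·57/62 + 0.333·92/160 + 0.310·90/258 = 0.628.

0.63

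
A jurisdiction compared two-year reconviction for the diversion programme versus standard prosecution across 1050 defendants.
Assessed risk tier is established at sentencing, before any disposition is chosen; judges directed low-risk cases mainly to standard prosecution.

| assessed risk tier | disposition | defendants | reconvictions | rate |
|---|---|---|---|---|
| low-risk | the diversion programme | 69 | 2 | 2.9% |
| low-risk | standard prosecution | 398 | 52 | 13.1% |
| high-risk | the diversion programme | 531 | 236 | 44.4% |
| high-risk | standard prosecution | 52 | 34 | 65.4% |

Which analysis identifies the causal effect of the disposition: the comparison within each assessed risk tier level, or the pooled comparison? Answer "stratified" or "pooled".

Assessed risk tier is set before the disposition has any effect — it is not caused by the disposition — and it independently drives the outcome. That makes it a confounder, so the causal comparison is within assessed risk tier levels.
Within each level — low-risk: 2.9% vs 13.1%; high-risk: 44.4% vs 65.4% — the diversion programme is lower every time.

stratified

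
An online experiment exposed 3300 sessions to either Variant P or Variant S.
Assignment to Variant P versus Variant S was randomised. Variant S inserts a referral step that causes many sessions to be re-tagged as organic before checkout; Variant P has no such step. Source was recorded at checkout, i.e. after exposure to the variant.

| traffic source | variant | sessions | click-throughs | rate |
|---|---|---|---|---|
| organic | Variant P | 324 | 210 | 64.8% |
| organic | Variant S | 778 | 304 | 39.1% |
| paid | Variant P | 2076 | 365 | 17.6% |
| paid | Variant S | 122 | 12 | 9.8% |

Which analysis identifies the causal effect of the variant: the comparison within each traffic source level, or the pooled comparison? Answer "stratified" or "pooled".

pooled

Traffic source lies on the pathway variant → traffic source → outcome, so adjusting for it blocks the indirect effect. For the total causal effect of variant, use the unadjusted pooled rates.
Pooled: Variant P 24.0% vs Variant S 35.1%; Variant S is higher overall.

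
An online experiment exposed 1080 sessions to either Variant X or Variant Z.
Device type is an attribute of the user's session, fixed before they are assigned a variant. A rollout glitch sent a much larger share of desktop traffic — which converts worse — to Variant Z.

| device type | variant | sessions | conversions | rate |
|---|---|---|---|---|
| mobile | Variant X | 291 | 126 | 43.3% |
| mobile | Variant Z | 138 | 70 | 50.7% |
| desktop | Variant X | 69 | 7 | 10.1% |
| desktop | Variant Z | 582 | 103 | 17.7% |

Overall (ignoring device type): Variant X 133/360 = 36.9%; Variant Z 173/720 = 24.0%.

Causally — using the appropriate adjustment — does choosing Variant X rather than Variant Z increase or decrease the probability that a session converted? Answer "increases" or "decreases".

The imbalance in device type arose from how sessions were allocated, not from anything the variant did; and device type independently affects the outcome. The pooled gap is confounded — condition on device type.
Within each level — mobile: 43.3% vs 50.7%; desktop: 10.1% vs 17.7% — Variant Z is higher every time.

decreases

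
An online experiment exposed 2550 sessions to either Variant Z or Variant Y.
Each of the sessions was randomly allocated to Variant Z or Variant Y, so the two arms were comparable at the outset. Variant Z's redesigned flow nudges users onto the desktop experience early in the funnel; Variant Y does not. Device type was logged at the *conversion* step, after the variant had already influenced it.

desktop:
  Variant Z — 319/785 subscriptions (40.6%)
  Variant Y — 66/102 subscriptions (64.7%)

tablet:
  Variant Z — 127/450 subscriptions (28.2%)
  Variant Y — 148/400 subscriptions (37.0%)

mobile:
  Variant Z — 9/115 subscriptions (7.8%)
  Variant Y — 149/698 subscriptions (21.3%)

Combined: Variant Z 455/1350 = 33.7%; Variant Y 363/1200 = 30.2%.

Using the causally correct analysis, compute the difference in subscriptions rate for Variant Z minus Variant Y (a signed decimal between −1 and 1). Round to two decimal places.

+0.03

Because the variant influences device type, device type is a post-treatment mediator, not a confounder. Stratifying on it would bias the estimate; the causal effect is the crude pooled difference.
The causal difference is the pooled difference: 0.337 − 0.302 = +0.035.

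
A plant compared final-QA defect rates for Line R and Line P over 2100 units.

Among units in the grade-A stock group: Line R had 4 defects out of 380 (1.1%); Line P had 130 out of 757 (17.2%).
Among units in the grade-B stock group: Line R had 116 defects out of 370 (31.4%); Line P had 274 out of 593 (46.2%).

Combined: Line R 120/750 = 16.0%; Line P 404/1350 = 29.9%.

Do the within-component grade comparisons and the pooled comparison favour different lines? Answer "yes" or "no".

Within each component grade level (grade-A stock 1.1% vs 17.2%; grade-B stock 31.4% vs 46.2%), Line R has the lower rate every time. Pooled: 16.0% vs 29.9% — Line R has the lower rate overall. They agree.

no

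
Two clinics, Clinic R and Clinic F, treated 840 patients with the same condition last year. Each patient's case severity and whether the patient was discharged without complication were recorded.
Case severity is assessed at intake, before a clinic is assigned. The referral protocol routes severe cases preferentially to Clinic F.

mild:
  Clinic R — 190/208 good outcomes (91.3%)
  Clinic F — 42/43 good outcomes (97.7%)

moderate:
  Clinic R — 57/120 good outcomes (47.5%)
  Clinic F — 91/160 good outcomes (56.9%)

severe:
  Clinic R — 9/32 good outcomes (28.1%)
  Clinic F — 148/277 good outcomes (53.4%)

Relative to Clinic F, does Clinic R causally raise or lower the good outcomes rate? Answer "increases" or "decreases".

Clinic F is higher inside every case severity stratum but Clinic R is higher in aggregate. Whether to stratify depends on how case severity relates to the clinic.
Here case severity is a common cause — it drives both which clinic a case falls under and the outcome. The crude comparison mixes populations; the stratum-specific rates are the causally relevant ones.
Within each level — mild: 91.3% vs 97.7%; moderate: 47.5% vs 56.9%; severe: 28.1% vs 53.4% — Clinic F is higher every time.

decreases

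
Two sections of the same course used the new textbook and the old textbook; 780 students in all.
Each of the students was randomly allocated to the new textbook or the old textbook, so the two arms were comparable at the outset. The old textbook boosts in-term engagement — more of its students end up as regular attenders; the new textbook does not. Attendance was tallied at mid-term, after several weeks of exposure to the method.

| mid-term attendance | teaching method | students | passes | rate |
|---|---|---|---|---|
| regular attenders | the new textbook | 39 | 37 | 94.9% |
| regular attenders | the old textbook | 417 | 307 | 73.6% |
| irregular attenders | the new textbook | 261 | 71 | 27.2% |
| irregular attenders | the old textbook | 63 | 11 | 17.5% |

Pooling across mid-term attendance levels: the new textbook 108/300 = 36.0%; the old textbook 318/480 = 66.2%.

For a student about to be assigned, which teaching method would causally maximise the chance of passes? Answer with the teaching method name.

the old textbook

The stratified and pooled comparisons disagree (the new textbook wins within each mid-term attendance; the old textbook wins overall), so the answer turns on the causal role of mid-term attendance.
Mid-term attendance is recorded after the teaching method and is itself shifted by it — it sits on the causal path from teaching method to outcome. Conditioning on a mediator would strip out part of the effect we want; the pooled comparison gives the total causal effect.
Pooled: the new textbook 36.0% vs the old textbook 66.2%; the old textbook is higher overall.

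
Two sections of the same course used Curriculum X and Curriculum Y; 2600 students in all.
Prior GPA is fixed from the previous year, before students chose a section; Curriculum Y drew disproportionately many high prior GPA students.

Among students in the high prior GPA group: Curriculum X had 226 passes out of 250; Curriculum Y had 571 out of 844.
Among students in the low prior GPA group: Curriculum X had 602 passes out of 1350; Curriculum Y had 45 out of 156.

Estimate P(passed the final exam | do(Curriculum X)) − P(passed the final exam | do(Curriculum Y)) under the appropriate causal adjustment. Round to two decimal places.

Within every prior GPA band level Curriculum X has the higher rate, yet pooled Curriculum Y does — Simpson's reversal.
Nothing the teaching method does changes prior GPA band; the imbalance is an allocation artefact. With prior GPA band also predicting the outcome, the pooled figure is confounded, and the within-stratum comparison is the causal one.
Adjusting over the population distribution of prior GPA band: 0.421·(0.904−0.677) + 0.579·(0.446−0.288) = +0.187.

+0.19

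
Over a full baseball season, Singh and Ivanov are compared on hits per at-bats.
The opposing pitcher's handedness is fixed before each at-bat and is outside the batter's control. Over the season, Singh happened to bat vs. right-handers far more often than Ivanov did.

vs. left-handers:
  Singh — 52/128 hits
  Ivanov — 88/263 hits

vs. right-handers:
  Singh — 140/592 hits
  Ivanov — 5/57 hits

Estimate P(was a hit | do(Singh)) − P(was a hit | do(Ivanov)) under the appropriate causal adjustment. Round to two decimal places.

+0.12

Pitcher handedness satisfies the back-door criterion: it is not a descendant of the player, and it blocks the spurious path from player to outcome. Adjusting for it (i.e., using the within-pitcher handedness rates) gives the causal effect.
Adjusting over the population distribution of pitcher handedness: 0.376·(0.406−0.335) + 0.624·(0.236−0.088) = +0.120.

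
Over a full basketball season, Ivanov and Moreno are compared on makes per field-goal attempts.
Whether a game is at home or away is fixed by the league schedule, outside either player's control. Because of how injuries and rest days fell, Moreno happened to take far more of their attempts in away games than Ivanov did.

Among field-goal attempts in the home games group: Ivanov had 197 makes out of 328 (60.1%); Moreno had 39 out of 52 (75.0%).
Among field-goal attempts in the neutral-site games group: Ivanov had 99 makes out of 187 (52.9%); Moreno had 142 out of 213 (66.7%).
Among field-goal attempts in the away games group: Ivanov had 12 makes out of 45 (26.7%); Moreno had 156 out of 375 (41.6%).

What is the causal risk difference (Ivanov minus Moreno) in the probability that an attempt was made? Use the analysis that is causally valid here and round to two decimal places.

The stratified and pooled comparisons disagree (Moreno wins within each game venue; Ivanov wins overall), so the answer turns on the causal role of game venue.
The imbalance in game venue arose from how field-goal attempts were allocated, not from anything the player did; and game venue independently affects the outcome. The pooled gap is confounded — condition on game venue.
Adjusting over the population distribution of game venue: 0.317·(0.601−0.750) + 0.333·(0.529−0.667) + 0.350·(0.267−0.416) = -0.145.

-0.15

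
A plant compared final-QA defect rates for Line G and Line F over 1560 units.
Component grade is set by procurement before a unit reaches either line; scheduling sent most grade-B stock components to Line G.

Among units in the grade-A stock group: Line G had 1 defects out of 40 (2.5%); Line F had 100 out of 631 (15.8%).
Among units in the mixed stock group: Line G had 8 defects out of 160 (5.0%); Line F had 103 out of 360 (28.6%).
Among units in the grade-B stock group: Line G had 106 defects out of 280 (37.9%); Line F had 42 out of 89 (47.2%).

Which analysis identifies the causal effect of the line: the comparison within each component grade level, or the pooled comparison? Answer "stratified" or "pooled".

The component grade-specific comparison favours Line G throughout, but the pooled figures favour Line F. The question is whether to condition on component grade.
Nothing the line does changes component grade; the imbalance is an allocation artefact. With component grade also predicting the outcome, the pooled figure is confounded, and the within-stratum comparison is the causal one.
Within each level — grade-A stock: 2.5% vs 15.8%; mixed stock: 5.0% vs 28.6%; grade-B stock: 37.9% vs 47.2% — Line G is lower every time.

stratified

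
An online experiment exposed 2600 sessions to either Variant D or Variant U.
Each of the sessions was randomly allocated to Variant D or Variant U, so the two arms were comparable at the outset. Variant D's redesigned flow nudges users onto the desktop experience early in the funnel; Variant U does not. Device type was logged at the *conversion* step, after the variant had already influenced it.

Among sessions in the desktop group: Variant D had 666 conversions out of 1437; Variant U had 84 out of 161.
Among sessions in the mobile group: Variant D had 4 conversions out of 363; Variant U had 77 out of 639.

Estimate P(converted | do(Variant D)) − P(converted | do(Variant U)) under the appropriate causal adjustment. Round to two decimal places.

+0.17

Device type lies on the pathway variant → device type → outcome, so adjusting for it blocks the indirect effect. For the total causal effect of variant, use the unadjusted pooled rates.
The causal difference is the pooled difference: 0.372 − 0.201 = +0.171.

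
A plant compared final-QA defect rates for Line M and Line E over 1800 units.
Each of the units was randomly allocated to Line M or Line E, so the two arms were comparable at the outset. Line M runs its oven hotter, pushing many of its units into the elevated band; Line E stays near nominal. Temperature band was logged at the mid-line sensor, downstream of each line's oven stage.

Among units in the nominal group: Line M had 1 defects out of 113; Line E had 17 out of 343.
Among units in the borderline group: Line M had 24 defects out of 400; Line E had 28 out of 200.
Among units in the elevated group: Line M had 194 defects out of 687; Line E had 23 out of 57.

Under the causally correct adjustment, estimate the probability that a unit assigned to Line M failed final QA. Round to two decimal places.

The distribution of in-process temperature band is itself part of what the line does — it is an intermediate outcome. Holding it fixed would remove that part of the effect; the total effect is the pooled difference.
So P(outcome | do(Line M)) is just the pooled rate for Line M: 219/1200 = 0.182.

0.18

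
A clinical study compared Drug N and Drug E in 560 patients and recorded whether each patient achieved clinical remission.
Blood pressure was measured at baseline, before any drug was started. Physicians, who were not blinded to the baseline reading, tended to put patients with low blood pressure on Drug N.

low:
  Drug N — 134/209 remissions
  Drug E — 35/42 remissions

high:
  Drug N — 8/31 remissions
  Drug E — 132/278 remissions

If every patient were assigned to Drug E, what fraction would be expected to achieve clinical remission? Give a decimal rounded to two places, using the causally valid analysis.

0.64

Within every blood pressure level Drug E has the higher rate, yet pooled Drug N does — Simpson's reversal.
Blood pressure is set before the drug has any effect — it is not caused by the drug — and it independently drives the outcome. That makes it a confounder, so the causal comparison is within blood pressure levels.
Standardising Drug E to the population blood pressure mix: 0.448·35/42 + 0.552·132/278 = 0.636.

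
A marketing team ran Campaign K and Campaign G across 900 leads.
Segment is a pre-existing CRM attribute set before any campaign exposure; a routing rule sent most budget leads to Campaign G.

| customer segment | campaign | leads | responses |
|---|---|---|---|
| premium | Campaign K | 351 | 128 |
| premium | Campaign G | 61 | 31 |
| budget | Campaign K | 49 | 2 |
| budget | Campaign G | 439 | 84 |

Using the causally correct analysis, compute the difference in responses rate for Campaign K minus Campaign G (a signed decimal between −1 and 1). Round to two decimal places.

Nothing the campaign does changes customer segment; the imbalance is an allocation artefact. With customer segment also predicting the outcome, the pooled figure is confounded, and the within-stratum comparison is the causal one.
Adjusting over the population distribution of customer segment: 0.458·(0.365−0.508) + 0.542·(0.041−0.191) = -0.147.

-0.15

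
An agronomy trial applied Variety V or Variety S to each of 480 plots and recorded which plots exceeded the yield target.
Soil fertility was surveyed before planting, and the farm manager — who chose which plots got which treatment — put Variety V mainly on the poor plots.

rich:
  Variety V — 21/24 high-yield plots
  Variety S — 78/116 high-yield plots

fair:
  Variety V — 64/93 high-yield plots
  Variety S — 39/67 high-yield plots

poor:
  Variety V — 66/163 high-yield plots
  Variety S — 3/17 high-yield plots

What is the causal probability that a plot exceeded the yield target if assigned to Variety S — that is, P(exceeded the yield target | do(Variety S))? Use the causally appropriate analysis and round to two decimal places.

Nothing the variety does changes soil fertility; the imbalance is an allocation artefact. With soil fertility also predicting the outcome, the pooled figure is confounded, and the within-stratum comparison is the causal one.
Standardising Variety S to the population soil fertility mix: 0.292·78/116 + 0.333·39/67 + 0.375·3/17 = 0.456.

0.46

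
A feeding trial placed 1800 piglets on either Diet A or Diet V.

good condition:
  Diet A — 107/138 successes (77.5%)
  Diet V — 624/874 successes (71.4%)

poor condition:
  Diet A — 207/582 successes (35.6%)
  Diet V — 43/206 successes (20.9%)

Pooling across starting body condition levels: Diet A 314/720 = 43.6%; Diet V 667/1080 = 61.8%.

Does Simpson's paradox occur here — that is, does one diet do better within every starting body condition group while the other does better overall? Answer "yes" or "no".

Within each starting body condition level (good condition 77.5% vs 71.4%; poor condition 35.6% vs 20.9%), Diet A has the higher rate every time. Pooled: 43.6% vs 61.8% — Diet V has the higher rate overall. The two comparisons disagree.

yes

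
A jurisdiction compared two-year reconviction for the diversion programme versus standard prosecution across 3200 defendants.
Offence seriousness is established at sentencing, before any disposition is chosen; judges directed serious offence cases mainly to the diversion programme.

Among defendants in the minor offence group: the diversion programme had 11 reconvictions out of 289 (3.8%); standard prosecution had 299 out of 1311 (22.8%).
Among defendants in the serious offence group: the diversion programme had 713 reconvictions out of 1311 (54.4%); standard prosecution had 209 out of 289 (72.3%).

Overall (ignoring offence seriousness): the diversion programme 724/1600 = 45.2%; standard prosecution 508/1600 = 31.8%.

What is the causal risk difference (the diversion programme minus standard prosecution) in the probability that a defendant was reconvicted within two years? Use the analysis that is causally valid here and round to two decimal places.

-0.18

Within every offence seriousness level the diversion programme has the lower rate, yet pooled standard prosecution does — Simpson's reversal.
Nothing the disposition does changes offence seriousness; the imbalance is an allocation artefact. With offence seriousness also predicting the outcome, the pooled figure is confounded, and the within-stratum comparison is the causal one.
Adjusting over the population distribution of offence seriousness: 0.500·(0.038−0.228) + 0.500·(0.544−0.723) = -0.185.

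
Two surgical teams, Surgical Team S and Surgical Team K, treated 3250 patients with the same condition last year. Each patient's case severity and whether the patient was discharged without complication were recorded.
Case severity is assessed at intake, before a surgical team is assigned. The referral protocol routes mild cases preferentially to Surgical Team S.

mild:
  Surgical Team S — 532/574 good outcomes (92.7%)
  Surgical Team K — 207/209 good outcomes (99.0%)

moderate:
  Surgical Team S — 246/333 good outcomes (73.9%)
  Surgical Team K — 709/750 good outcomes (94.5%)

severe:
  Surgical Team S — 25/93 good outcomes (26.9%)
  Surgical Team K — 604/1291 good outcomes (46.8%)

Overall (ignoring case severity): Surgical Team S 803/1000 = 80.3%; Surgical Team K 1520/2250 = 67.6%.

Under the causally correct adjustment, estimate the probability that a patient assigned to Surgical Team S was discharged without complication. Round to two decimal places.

The stratified and pooled comparisons disagree (Surgical Team K wins within each case severity; Surgical Team S wins overall), so the answer turns on the causal role of case severity.
Case severity is set before the surgical team has any effect — it is not caused by the surgical team — and it independently drives the outcome. That makes it a confounder, so the causal comparison is within case severity levels.
Standardising Surgical Team S to the population case severity mix: 0.241·532/574 + 0.333·246/333 + 0.426·25/93 = 0.584.

0.58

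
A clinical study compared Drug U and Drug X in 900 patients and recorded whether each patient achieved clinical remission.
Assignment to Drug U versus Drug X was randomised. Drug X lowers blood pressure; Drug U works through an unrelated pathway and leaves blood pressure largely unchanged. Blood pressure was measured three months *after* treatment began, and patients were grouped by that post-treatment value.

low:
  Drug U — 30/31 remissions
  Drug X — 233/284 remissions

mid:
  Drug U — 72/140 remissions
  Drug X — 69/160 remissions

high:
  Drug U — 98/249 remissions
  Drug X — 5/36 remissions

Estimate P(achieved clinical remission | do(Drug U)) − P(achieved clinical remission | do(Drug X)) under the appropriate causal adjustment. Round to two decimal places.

The stratified and pooled comparisons disagree (Drug U wins within each blood pressure; Drug X wins overall), so the answer turns on the causal role of blood pressure.
Blood pressure here is a post-treatment variable shaped by the drug; conditioning on it would introduce bias rather than remove it. The overall comparison is the causal one.
The causal difference is the pooled difference: 0.476 − 0.640 = -0.163.

-0.16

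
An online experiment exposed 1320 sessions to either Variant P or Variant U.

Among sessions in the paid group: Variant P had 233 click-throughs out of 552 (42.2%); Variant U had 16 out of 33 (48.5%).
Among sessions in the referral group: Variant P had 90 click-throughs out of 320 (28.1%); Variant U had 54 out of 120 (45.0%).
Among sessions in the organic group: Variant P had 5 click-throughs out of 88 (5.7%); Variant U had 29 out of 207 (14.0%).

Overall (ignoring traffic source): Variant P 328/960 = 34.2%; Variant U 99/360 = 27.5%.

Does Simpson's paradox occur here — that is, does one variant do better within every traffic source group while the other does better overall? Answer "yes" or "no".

yes

Within each traffic source level (paid 42.2% vs 48.5%; referral 28.1% vs 45.0%; organic 5.7% vs 14.0%), Variant U has the higher rate every time. Pooled: 34.2% vs 27.5% — Variant P has the higher rate overall. The two comparisons disagree.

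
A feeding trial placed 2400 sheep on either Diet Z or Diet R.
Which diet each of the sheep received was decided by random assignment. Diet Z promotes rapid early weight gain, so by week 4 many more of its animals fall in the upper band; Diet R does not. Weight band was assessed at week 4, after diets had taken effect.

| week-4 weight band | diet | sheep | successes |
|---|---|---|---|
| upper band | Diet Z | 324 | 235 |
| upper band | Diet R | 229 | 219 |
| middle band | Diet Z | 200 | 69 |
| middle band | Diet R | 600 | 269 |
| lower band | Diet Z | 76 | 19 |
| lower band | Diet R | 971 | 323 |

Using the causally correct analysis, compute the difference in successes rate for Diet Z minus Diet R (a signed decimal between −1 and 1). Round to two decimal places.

+0.09

Stratifying would compare diets among sheep the diets themselves sorted into week-4 weight band groups — a form of selection on an intermediate. The unconditioned pooled rates give the total causal effect.
The causal difference is the pooled difference: 0.538 − 0.451 = +0.088.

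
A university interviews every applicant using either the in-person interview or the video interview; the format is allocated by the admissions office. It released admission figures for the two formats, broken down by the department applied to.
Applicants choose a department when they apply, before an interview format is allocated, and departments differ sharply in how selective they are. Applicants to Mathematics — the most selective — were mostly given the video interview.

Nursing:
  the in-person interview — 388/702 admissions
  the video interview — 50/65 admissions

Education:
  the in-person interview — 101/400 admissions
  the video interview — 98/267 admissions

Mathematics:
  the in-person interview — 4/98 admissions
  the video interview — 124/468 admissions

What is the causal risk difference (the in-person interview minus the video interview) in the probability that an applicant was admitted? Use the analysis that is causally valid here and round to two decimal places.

the video interview is higher inside every department stratum but the in-person interview is higher in aggregate. Whether to stratify depends on how department relates to the interview format.
Since department is a pre-existing factor (not a product of the interview format) and it affects the outcome on its own, it is a confounder. The stratified rates, not the pooled rate, identify the causal effect.
Adjusting over the population distribution of department: 0.384·(0.553−0.769) + 0.334·(0.253−0.367) + 0.283·(0.041−0.265) = -0.185.

-0.18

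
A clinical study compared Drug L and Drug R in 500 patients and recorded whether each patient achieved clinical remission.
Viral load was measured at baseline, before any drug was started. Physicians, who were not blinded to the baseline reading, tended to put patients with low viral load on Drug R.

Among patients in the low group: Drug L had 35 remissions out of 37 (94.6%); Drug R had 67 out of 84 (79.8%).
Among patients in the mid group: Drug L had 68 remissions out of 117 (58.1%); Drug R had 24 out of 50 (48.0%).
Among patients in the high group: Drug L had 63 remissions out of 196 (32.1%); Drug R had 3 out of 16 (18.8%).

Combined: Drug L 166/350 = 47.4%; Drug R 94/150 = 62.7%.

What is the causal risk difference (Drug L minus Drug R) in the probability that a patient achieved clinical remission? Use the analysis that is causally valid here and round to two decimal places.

Within every viral load level Drug L has the higher rate, yet pooled Drug R does — Simpson's reversal.
Here viral load is a common cause — it drives both which drug a case falls under and the outcome. The crude comparison mixes populations; the stratum-specific rates are the causally relevant ones.
Adjusting over the population distribution of viral load: 0.242·(0.946−0.798) + 0.334·(0.581−0.480) + 0.424·(0.321−0.188) = +0.126.

+0.13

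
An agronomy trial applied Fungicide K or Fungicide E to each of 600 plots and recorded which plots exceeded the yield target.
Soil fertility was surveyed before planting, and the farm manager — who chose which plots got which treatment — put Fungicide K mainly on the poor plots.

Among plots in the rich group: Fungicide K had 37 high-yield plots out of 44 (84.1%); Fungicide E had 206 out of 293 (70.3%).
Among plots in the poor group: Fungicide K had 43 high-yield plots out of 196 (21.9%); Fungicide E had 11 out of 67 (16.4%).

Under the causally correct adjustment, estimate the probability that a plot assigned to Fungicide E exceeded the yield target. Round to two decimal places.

Fungicide K is higher inside every soil fertility stratum but Fungicide E is higher in aggregate. Whether to stratify depends on how soil fertility relates to the fungicide.
Nothing the fungicide does changes soil fertility; the imbalance is an allocation artefact. With soil fertility also predicting the outcome, the pooled figure is confounded, and the within-stratum comparison is the causal one.
Standardising Fungicide E to the population soil fertility mix: 0.562·206/293 + 0.438·11/67 = 0.467.

0.47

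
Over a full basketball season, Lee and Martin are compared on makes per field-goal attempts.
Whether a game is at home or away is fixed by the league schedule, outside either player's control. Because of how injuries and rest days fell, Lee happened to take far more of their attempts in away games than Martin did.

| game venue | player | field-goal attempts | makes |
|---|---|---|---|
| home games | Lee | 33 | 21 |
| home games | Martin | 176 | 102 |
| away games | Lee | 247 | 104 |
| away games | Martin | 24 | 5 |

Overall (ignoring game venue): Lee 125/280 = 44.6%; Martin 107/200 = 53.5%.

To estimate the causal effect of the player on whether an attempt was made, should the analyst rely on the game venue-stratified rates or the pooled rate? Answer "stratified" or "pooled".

stratified

Lee is higher inside every game venue stratum but Martin is higher in aggregate. Whether to stratify depends on how game venue relates to the player.
Nothing the player does changes game venue; the imbalance is an allocation artefact. With game venue also predicting the outcome, the pooled figure is confounded, and the within-stratum comparison is the causal one.
Within each level — home games: 63.6% vs 58.0%; away games: 42.1% vs 20.8% — Lee is higher every time.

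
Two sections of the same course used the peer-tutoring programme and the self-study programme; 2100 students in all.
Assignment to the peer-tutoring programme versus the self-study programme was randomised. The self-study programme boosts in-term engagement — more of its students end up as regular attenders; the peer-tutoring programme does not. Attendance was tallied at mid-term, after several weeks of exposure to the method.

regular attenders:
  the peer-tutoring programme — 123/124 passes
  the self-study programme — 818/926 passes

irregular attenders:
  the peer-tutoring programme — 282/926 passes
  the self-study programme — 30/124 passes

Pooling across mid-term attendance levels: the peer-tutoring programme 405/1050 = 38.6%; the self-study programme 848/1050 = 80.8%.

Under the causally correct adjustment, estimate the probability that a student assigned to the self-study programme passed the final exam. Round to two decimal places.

0.81

Stratifying would compare teaching methods among students the teaching methods themselves sorted into mid-term attendance groups — a form of selection on an intermediate. The unconditioned pooled rates give the total causal effect.
So P(outcome | do(the self-study programme)) is just the pooled rate for the self-study programme: 848/1050 = 0.808.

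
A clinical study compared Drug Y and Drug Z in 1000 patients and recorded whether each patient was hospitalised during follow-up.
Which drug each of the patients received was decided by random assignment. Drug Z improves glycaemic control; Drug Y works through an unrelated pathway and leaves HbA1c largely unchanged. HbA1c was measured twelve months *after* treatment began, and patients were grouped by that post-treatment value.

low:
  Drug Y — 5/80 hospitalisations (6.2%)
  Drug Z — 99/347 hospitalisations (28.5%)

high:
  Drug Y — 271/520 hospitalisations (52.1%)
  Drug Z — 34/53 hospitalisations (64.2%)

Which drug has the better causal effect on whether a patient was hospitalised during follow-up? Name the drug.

Drug Z

The stratified and pooled comparisons disagree (Drug Y wins within each HbA1c; Drug Z wins overall), so the answer turns on the causal role of HbA1c.
The distribution of HbA1c is itself part of what the drug does — it is an intermediate outcome. Holding it fixed would remove that part of the effect; the total effect is the pooled difference.
Pooled: Drug Y 46.0% vs Drug Z 33.2%; Drug Z is lower overall.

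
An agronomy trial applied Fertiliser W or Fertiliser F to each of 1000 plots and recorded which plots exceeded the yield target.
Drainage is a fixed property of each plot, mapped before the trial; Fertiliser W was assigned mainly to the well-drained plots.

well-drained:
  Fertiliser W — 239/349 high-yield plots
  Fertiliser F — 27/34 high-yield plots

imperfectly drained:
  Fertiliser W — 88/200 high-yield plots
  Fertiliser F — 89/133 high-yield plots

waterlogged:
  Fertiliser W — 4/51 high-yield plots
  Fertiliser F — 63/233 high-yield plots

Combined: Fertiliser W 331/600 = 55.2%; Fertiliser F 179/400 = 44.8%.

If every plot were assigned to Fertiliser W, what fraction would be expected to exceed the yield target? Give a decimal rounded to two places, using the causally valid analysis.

Nothing the fertiliser does changes field drainage; the imbalance is an allocation artefact. With field drainage also predicting the outcome, the pooled figure is confounded, and the within-stratum comparison is the causal one.
Standardising Fertiliser W to the population field drainage mix: 0.383·239/349 + 0.333·88/200 + 0.284·4/51 = 0.431.

0.43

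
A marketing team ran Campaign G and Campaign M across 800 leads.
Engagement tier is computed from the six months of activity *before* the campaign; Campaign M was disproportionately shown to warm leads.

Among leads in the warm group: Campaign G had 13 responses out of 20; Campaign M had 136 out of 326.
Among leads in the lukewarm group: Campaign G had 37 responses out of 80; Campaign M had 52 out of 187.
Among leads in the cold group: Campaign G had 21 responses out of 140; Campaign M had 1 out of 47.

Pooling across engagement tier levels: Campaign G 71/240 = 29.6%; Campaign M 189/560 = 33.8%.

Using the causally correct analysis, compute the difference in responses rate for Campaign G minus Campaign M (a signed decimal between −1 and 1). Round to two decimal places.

+0.19

Engagement tier differs across campaigns for reasons unrelated to any effect of the campaign itself, and it separately predicts the outcome — a classic confounder. We must compare within engagement tier levels.
Adjusting over the population distribution of engagement tier: 0.432·(0.650−0.417) + 0.334·(0.463−0.278) + 0.234·(0.150−0.021) = +0.192.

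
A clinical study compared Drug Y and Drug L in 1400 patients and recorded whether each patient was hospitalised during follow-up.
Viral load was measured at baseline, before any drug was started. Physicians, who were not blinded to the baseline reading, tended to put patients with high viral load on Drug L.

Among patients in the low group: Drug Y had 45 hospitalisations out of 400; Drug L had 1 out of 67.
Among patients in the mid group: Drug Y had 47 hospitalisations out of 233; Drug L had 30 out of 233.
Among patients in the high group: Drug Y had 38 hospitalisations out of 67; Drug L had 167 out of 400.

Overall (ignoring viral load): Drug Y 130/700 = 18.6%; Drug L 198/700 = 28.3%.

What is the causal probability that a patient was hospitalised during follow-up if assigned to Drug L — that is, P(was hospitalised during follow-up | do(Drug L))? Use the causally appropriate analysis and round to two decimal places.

Nothing the drug does changes viral load; the imbalance is an allocation artefact. With viral load also predicting the outcome, the pooled figure is confounded, and the within-stratum comparison is the causal one.
Standardising Drug L to the population viral load mix: 0.334·1/67 + 0.333·30/233 + 0.334·167/400 = 0.187.

0.19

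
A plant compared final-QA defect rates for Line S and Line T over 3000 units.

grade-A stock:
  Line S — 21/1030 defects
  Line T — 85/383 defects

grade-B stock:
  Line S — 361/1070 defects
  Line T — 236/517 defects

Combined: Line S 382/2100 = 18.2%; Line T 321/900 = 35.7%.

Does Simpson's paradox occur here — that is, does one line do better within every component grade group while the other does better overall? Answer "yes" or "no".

Within each component grade level (grade-A stock 2.0% vs 22.2%; grade-B stock 33.7% vs 45.6%), Line S has the lower rate every time. Pooled: 18.2% vs 35.7% — Line S has the lower rate overall. They agree.

no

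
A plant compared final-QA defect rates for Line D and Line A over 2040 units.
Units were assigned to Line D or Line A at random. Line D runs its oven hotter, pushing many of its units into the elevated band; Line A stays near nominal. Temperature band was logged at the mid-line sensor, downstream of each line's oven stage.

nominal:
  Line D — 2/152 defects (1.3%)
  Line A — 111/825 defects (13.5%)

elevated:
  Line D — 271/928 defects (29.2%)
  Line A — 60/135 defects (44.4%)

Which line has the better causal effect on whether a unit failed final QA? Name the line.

Line A

In-process temperature band lies on the pathway line → in-process temperature band → outcome, so adjusting for it blocks the indirect effect. For the total causal effect of line, use the unadjusted pooled rates.
Pooled: Line D 25.3% vs Line A 17.8%; Line A is lower overall.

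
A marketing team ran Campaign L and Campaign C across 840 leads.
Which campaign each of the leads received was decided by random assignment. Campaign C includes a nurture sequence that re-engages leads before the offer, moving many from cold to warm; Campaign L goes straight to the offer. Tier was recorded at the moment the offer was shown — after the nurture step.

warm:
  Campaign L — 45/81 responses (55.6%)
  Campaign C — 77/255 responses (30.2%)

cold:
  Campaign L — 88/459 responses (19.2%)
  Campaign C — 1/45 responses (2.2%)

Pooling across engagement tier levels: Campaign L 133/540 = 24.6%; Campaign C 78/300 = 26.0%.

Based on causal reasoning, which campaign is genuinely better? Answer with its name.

The engagement tier-specific comparison favours Campaign L throughout, but the pooled figures favour Campaign C. The question is whether to condition on engagement tier.
Engagement tier is downstream of the campaign. One should not condition on a consequence of treatment, so the overall rates are the right comparison.
Pooled: Campaign L 24.6% vs Campaign C 26.0%; Campaign C is higher overall.

Campaign C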